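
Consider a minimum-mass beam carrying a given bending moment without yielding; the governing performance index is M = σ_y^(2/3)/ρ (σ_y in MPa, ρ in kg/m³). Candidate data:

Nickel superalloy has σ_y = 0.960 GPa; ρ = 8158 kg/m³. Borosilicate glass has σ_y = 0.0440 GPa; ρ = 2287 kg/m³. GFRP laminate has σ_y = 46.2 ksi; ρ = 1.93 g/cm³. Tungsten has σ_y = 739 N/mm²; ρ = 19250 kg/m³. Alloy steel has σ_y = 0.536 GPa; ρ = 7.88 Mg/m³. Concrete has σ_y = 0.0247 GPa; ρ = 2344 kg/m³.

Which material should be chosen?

GFRP laminate

In SI units:
  nickel superalloy: σ_y = 960.0 MPa, ρ = 8158 kg/m³
  borosilicate glass: σ_y = 44.00 MPa, ρ = 2287 kg/m³
  GFRP laminate: σ_y = 318.5 MPa, ρ = 1930 kg/m³
  tungsten: σ_y = 739.0 MPa, ρ = 19250 kg/m³
  alloy steel: σ_y = 536.0 MPa, ρ = 7880 kg/m³
  concrete: σ_y = 24.70 MPa, ρ = 2344 kg/m³
  GFRP laminate: M = 24.2×10⁻³
  nickel superalloy: M = 11.9×10⁻³
  alloy steel: M = 8.37×10⁻³
  borosilicate glass: M = 5.45×10⁻³
  tungsten: M = 4.25×10⁻³
  concrete: M = 3.62×10⁻³
Highest index: GFRP laminate.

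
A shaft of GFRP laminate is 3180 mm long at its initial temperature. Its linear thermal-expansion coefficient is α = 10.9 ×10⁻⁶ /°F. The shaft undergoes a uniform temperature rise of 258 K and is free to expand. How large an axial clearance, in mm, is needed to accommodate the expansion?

16.1 mm

Convert α: 10.9×10⁻⁶/°F × (9/5) = 19.6×10⁻⁶/K.
ΔL = α·L₀·ΔT = 19.6×10⁻⁶ × 3180 mm × 258.0 K = 16.1 mm.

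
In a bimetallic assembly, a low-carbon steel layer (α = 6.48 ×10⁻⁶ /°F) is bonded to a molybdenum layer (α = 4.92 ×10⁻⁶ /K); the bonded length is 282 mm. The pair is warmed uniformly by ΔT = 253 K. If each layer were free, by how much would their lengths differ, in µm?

481 µm

low-carbon steel: α = 6.48×10⁻⁶/°F × 9/5 = 11.7×10⁻⁶/K.
Δα = |11.7 − 4.92|×10⁻⁶/K = 6.74×10⁻⁶/K.
ΔL_mismatch = Δα·L·ΔT = 6.74×10⁻⁶ × 282.0 mm × 253.0 K = 481 µm.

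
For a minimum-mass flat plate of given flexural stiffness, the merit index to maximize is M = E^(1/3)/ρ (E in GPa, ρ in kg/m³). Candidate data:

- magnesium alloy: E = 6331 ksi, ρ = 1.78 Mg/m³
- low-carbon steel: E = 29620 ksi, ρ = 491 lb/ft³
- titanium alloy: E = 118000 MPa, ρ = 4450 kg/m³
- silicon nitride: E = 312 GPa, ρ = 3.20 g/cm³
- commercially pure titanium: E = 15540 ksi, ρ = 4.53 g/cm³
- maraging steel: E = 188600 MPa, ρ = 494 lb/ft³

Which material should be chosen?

In SI units:
  magnesium alloy: E = 43.65 GPa, ρ = 1780 kg/m³
  low-carbon steel: E = 204.2 GPa, ρ = 7865 kg/m³
  titanium alloy: E = 118.0 GPa, ρ = 4450 kg/m³
  silicon nitride: E = 312.0 GPa, ρ = 3200 kg/m³
  commercially pure titanium: E = 107.1 GPa, ρ = 4530 kg/m³
  maraging steel: E = 188.6 GPa, ρ = 7913 kg/m³
  silicon nitride: M = 2.12×10⁻³
  magnesium alloy: M = 1.98×10⁻³
  titanium alloy: M = 1.10×10⁻³
  commercially pure titanium: M = 1.05×10⁻³
  low-carbon steel: M = 0.749×10⁻³
  maraging steel: M = 0.725×10⁻³
The maximum is for silicon nitride.

silicon nitride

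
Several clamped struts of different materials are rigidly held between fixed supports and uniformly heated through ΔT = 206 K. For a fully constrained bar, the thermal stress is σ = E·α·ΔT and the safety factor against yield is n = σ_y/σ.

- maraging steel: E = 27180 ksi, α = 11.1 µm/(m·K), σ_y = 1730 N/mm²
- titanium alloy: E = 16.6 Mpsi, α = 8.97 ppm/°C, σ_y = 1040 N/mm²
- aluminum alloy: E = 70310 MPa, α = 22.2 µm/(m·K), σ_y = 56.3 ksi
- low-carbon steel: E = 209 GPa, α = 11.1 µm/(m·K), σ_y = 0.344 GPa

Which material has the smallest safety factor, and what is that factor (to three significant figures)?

low-carbon steel, n = 0.720

Converting E to GPa, α to ×10⁻⁶/K, σ_y to MPa, then σ and n for each:
  maraging steel: E = 187.4, α = 11.1, σ_y = 1730 → σ = 429 MPa, n = 4.04
  titanium alloy: E = 114.5, α = 8.97, σ_y = 1040 → σ = 211 MPa, n = 4.92
  aluminum alloy: E = 70.31, α = 22.2, σ_y = 388.2 → σ = 322 MPa, n = 1.21
  low-carbon steel: E = 209.0, α = 11.1, σ_y = 344.0 → σ = 478 MPa, n = 0.720
The minimum is low-carbon steel at n = 0.720.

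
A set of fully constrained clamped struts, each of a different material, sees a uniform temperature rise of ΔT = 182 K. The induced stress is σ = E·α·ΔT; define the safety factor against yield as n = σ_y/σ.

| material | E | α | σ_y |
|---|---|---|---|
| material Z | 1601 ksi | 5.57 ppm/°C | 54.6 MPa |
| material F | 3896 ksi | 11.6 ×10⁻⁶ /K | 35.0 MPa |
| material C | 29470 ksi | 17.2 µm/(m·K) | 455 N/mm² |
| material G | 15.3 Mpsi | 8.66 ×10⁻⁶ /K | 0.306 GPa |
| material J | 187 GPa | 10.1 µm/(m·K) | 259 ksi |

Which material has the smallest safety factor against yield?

Converting E to GPa, α to ×10⁻⁶/K, σ_y to MPa, then σ and n for each:
  material Z: E = 11.04, α = 5.57, σ_y = 54.60 → σ = 11.2 MPa, n = 4.88
  material F: E = 26.86, α = 11.6, σ_y = 35.00 → σ = 56.7 MPa, n = 0.617
  material C: E = 203.2, α = 17.2, σ_y = 455.0 → σ = 636 MPa, n = 0.715
  material G: E = 105.5, α = 8.66, σ_y = 306.0 → σ = 166 MPa, n = 1.84
  material J: E = 187.0, α = 10.1, σ_y = 1786 → σ = 344 MPa, n = 5.19
Smallest n: material F with n = 0.617.

material F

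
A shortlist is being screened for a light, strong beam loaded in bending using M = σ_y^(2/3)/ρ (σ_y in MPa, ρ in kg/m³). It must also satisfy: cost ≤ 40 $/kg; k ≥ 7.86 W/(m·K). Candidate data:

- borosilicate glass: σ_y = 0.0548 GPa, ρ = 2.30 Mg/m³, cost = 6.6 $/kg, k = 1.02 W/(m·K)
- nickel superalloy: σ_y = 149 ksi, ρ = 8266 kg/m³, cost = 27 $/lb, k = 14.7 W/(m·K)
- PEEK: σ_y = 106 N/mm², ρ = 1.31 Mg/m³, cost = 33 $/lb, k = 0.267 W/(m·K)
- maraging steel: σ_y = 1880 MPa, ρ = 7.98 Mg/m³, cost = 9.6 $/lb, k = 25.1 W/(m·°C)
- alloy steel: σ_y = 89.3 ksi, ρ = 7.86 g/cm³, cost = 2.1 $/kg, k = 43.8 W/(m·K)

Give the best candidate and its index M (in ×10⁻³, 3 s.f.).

maraging steel, M = 19.1×10⁻³

Screen on constraints: cost ≤ 40 $/kg; k ≥ 7.86 W/(m·K). Survivors: maraging steel, alloy steel.
Convert each candidate to consistent units, then evaluate M:
  maraging steel: σ_y = 1880 MPa, ρ = 7980 kg/m³
  alloy steel: σ_y = 615.7 MPa, ρ = 7860 kg/m³
  maraging steel: M = 19.1×10⁻³
  alloy steel: M = 9.21×10⁻³
The maximum is for maraging steel.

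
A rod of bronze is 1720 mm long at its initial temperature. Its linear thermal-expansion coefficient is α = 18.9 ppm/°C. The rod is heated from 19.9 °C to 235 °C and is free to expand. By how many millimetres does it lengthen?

ΔT = 235 − 19.9 = 215.1 K.
ΔL = α·L₀·ΔT = 18.9×10⁻⁶ × 1720 mm × 215.1 K = 6.99 mm.

6.99 mm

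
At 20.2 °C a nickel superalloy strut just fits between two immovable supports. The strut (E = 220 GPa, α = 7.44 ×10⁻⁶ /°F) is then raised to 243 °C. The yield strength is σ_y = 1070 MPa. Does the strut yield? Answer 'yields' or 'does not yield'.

α = 7.44×10⁻⁶/°F × 9/5 = 13.4×10⁻⁶/K.
ΔT = 222.8 K. Constrained thermal stress σ = E·α·ΔT = 220.0×10³ MPa × 13.4×10⁻⁶ × 222.8 = 656 MPa (compressive).
Compare to σ_y = 1070 MPa: σ < σ_y, so it does not yield.

does not yield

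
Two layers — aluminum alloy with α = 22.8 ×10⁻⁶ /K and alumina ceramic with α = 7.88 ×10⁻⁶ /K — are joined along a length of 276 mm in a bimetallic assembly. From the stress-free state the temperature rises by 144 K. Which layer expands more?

aluminum alloy

α(aluminum alloy) = 22.8×10⁻⁶/K vs α(alumina ceramic) = 7.88×10⁻⁶/K.
Higher α expands more for the same ΔT: aluminum alloy.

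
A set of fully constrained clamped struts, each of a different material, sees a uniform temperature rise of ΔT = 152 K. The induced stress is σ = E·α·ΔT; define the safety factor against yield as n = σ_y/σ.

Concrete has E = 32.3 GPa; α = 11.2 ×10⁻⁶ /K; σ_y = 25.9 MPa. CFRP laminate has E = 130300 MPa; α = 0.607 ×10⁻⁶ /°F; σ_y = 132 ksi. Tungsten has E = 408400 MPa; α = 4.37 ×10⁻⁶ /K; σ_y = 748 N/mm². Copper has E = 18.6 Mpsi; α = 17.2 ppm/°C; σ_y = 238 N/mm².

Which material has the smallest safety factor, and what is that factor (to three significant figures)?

With everything in SI (GPa, ×10⁻⁶/K, MPa):
  concrete: E = 32.30, α = 11.2, σ_y = 25.90 → σ = 55.0 MPa, n = 0.471
  CFRP laminate: E = 130.3, α = 1.09, σ_y = 910.1 → σ = 21.6 MPa, n = 42.1
  tungsten: E = 408.4, α = 4.37, σ_y = 748.0 → σ = 271 MPa, n = 2.76
  copper: E = 128.2, α = 17.2, σ_y = 238.0 → σ = 335 MPa, n = 0.710
Concrete has the lowest safety factor, n = 0.471.

concrete, n = 0.471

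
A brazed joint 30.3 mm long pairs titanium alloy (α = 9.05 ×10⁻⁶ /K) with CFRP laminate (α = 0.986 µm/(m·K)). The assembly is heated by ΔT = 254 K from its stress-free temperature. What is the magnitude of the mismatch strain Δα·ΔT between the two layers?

Δα = |9.05 − 0.986|×10⁻⁶/K = 8.06×10⁻⁶/K.
Mismatch strain = Δα·ΔT = 8.06×10⁻⁶ × 254.0 = 2.05×10⁻³.

2.05×10⁻³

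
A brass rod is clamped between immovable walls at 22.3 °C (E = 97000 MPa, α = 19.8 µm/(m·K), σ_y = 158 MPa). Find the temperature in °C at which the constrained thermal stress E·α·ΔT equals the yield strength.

105 °C

E = 97000 MPa = 97.00 GPa.
E·α·ΔT = 158.0 MPa ⇒ ΔT = 158.0 / (97.00×10³ × 19.8×10⁻⁶) = 82.27 K.
T = 22.3 + 82.27 = 104.6 °C.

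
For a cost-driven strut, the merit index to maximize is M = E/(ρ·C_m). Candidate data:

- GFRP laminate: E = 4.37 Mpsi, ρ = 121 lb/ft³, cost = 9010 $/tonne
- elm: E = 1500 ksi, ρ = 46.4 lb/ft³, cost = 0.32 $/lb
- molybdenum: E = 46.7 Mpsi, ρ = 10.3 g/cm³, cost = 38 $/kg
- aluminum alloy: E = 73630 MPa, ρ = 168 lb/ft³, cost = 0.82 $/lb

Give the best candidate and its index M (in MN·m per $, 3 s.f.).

elm, M = 19.7 MN·m per $

Putting every candidate on a common basis:
  GFRP laminate: E = 30.13 GPa, ρ = 1938 kg/m³, cost = 9.010 $/kg
  elm: E = 10.34 GPa, ρ = 743.3 kg/m³, cost = 0.7055 $/kg
  molybdenum: E = 322.0 GPa, ρ = 10300 kg/m³, cost = 38.00 $/kg
  aluminum alloy: E = 73.63 GPa, ρ = 2691 kg/m³, cost = 1.808 $/kg
  elm: M = 19.7 MN·m per $
  aluminum alloy: M = 15.1 MN·m per $
  GFRP laminate: M = 1.73 MN·m per $
  molybdenum: M = 0.823 MN·m per $
Elm ranks first.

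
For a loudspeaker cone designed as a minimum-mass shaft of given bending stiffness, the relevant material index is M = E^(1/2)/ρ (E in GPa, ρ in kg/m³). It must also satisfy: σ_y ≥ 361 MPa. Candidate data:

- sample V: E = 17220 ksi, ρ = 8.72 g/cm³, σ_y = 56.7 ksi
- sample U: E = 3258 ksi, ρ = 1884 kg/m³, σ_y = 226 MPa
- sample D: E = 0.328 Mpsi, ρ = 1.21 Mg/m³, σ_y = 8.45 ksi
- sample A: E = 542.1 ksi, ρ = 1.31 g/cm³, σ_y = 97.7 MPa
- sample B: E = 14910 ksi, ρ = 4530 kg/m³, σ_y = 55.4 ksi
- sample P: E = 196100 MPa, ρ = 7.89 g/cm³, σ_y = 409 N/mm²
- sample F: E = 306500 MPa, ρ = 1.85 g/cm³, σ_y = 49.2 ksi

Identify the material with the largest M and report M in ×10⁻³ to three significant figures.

Screen on constraints: σ_y ≥ 361 MPa. Survivors: sample V, sample B, sample P.
Convert each candidate to consistent units, then evaluate M:
  sample V: E = 118.7 GPa, ρ = 8720 kg/m³
  sample B: E = 102.8 GPa, ρ = 4530 kg/m³
  sample P: E = 196.1 GPa, ρ = 7890 kg/m³
  sample B: M = 2.24×10⁻³
  sample P: M = 1.77×10⁻³
  sample V: M = 1.25×10⁻³
Highest index: sample B.

sample B, M = 2.24×10⁻³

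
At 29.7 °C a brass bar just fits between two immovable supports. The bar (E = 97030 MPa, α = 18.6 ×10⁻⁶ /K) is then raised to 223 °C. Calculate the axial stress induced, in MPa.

E = 97030 MPa = 97.03 GPa.
ΔT = 193.3 K. Constrained thermal stress σ = E·α·ΔT = 97.03×10³ MPa × 18.6×10⁻⁶ × 193.3 = 349 MPa (compressive).

349 MPa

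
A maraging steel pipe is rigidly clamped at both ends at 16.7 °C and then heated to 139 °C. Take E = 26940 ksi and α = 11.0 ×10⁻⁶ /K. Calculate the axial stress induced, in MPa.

250 MPa

E = 26940 ksi = 185.7 GPa.
ΔT = 122.3 K. Constrained thermal stress σ = E·α·ΔT = 185.7×10³ MPa × 11.0×10⁻⁶ × 122.3 = 250 MPa (compressive).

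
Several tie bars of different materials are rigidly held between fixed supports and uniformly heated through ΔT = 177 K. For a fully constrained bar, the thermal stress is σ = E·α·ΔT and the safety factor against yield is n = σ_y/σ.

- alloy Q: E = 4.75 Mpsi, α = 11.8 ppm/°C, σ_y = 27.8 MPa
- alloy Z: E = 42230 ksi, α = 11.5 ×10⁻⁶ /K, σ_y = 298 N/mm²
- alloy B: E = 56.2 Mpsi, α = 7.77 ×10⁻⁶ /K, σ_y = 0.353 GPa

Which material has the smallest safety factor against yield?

alloy Q

Converting E to GPa, α to ×10⁻⁶/K, σ_y to MPa, then σ and n for each:
  alloy Q: E = 32.75, α = 11.8, σ_y = 27.80 → σ = 68.4 MPa, n = 0.406
  alloy Z: E = 291.2, α = 11.5, σ_y = 298.0 → σ = 593 MPa, n = 0.503
  alloy B: E = 387.5, α = 7.77, σ_y = 353.0 → σ = 533 MPa, n = 0.662
Smallest n: alloy Q with n = 0.406.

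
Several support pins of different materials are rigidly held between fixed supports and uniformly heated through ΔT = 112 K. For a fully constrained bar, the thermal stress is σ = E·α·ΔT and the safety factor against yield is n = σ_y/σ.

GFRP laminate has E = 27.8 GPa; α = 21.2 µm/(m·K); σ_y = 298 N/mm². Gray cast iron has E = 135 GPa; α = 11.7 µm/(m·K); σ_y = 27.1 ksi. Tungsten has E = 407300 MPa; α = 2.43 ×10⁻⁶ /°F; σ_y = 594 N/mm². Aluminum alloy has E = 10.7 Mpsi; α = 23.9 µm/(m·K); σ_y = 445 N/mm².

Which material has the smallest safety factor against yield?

Converting E to GPa, α to ×10⁻⁶/K, σ_y to MPa, then σ and n for each:
  GFRP laminate: E = 27.80, α = 21.2, σ_y = 298.0 → σ = 66.0 MPa, n = 4.51
  gray cast iron: E = 135.0, α = 11.7, σ_y = 186.8 → σ = 177 MPa, n = 1.06
  tungsten: E = 407.3, α = 4.37, σ_y = 594.0 → σ = 200 MPa, n = 2.98
  aluminum alloy: E = 73.77, α = 23.9, σ_y = 445.0 → σ = 197 MPa, n = 2.25
The minimum is gray cast iron at n = 1.06.

gray cast iron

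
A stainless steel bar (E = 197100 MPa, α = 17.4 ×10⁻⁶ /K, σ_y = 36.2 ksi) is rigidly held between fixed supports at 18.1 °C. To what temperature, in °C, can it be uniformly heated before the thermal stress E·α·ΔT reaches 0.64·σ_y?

64.7 °C

E = 197100 MPa = 197.1 GPa.
σ_y = 36.2 ksi = 249.6 MPa.
E·α·ΔT = 159.7 MPa ⇒ ΔT = 159.7 / (197.1×10³ × 17.4×10⁻⁶) = 46.58 K.
T = 18.1 + 46.58 = 64.68 °C.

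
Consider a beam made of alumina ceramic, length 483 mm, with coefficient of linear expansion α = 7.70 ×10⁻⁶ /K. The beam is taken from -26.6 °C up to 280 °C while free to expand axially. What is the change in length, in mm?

ΔT = 280 − (-26.6) = 306.6 K.
ΔL = α·L₀·ΔT = 7.70×10⁻⁶ × 483 mm × 306.6 K = 1.14 mm.

1.14 mm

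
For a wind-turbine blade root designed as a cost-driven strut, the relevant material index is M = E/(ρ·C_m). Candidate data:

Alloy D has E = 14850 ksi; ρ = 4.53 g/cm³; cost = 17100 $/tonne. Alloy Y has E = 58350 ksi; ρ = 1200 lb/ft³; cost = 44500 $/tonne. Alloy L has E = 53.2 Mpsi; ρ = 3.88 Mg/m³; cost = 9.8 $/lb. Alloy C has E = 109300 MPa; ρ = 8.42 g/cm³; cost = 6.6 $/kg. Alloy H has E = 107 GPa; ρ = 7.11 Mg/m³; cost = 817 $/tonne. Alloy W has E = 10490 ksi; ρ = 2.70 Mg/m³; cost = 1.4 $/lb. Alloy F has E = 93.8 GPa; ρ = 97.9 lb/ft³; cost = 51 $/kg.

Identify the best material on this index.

Normalizing units and computing the index:
  alloy D: E = 102.4 GPa, ρ = 4530 kg/m³, cost = 17.10 $/kg
  alloy Y: E = 402.3 GPa, ρ = 19220 kg/m³, cost = 44.50 $/kg
  alloy L: E = 366.8 GPa, ρ = 3880 kg/m³, cost = 21.60 $/kg
  alloy C: E = 109.3 GPa, ρ = 8420 kg/m³, cost = 6.600 $/kg
  alloy H: E = 107.0 GPa, ρ = 7110 kg/m³, cost = 0.8170 $/kg
  alloy W: E = 72.33 GPa, ρ = 2700 kg/m³, cost = 3.086 $/kg
  alloy F: E = 93.80 GPa, ρ = 1568 kg/m³, cost = 51.00 $/kg
  alloy H: M = 18.4 MN·m per $
  alloy W: M = 8.68 MN·m per $
  alloy L: M = 4.38 MN·m per $
  alloy C: M = 1.97 MN·m per $
  alloy D: M = 1.32 MN·m per $
  alloy F: M = 1.17 MN·m per $
  alloy Y: M = 0.470 MN·m per $
Highest index: alloy H.

alloy H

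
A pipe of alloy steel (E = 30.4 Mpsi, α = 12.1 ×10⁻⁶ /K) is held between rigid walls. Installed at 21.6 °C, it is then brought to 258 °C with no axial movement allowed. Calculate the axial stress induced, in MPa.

E = 30.4 Mpsi = 209.6 GPa.
ΔT = 236.4 K. Constrained thermal stress σ = E·α·ΔT = 209.6×10³ MPa × 12.1×10⁻⁶ × 236.4 = 600 MPa (compressive).

600 MPa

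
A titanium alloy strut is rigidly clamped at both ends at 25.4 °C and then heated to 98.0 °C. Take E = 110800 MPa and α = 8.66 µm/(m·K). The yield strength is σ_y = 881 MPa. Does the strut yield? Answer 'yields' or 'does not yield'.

E = 110800 MPa = 110.8 GPa.
ΔT = 72.60 K. Constrained thermal stress σ = E·α·ΔT = 110.8×10³ MPa × 8.66×10⁻⁶ × 72.60 = 69.7 MPa (compressive).
Compare to σ_y = 881 MPa: σ < σ_y, so it does not yield.

does not yield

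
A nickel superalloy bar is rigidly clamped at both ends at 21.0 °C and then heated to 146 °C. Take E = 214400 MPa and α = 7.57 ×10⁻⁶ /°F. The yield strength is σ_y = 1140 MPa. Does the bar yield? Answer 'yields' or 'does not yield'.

does not yield

E = 214400 MPa = 214.4 GPa.
α = 7.57×10⁻⁶/°F × 9/5 = 13.6×10⁻⁶/K.
ΔT = 125.0 K. Constrained thermal stress σ = E·α·ΔT = 214.4×10³ MPa × 13.6×10⁻⁶ × 125.0 = 365 MPa (compressive).
Compare to σ_y = 1140 MPa: σ < σ_y, so it does not yield.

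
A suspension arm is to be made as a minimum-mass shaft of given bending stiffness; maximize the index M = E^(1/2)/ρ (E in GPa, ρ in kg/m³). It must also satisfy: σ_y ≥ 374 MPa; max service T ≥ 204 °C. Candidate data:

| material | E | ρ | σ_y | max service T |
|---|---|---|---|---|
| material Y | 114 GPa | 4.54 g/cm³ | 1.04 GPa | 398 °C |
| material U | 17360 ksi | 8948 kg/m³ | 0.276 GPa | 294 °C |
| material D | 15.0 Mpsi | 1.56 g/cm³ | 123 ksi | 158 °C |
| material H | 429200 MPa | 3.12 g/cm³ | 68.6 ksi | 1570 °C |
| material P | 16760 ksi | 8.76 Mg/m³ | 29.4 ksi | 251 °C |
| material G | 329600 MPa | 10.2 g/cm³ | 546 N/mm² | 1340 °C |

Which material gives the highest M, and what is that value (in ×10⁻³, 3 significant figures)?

Screen on constraints: σ_y ≥ 374 MPa; max service T ≥ 204 °C. Survivors: material Y, material H, material G.
Convert each candidate to consistent units, then evaluate M:
  material Y: E = 114.0 GPa, ρ = 4540 kg/m³
  material H: E = 429.2 GPa, ρ = 3120 kg/m³
  material G: E = 329.6 GPa, ρ = 10200 kg/m³
  material H: M = 6.64×10⁻³
  material Y: M = 2.35×10⁻³
  material G: M = 1.78×10⁻³
The maximum is for material H.

material H, M = 6.64×10⁻³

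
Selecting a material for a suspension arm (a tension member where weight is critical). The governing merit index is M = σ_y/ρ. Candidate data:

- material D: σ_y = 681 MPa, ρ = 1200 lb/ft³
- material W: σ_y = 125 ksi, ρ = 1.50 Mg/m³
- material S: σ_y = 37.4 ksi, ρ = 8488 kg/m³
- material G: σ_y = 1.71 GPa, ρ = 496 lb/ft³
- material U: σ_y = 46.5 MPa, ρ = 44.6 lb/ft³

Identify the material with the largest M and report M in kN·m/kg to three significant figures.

In SI units:
  material D: σ_y = 681.0 MPa, ρ = 19220 kg/m³
  material W: σ_y = 861.8 MPa, ρ = 1500 kg/m³
  material S: σ_y = 257.9 MPa, ρ = 8488 kg/m³
  material G: σ_y = 1710 MPa, ρ = 7945 kg/m³
  material U: σ_y = 46.50 MPa, ρ = 714.4 kg/m³
  material W: M = 575 kN·m/kg
  material G: M = 215 kN·m/kg
  material U: M = 65.1 kN·m/kg
  material D: M = 35.4 kN·m/kg
  material S: M = 30.4 kN·m/kg
The maximum is for material W.

material W, M = 575 kN·m/kg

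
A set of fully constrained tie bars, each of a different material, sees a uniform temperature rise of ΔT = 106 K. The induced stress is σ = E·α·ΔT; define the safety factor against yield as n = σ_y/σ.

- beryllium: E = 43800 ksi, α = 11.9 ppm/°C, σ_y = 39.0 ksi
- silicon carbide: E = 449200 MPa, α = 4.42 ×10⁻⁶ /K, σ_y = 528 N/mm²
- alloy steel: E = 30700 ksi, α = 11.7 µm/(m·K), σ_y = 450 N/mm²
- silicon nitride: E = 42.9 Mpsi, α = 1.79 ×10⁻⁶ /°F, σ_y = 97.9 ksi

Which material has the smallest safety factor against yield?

Converting E to GPa, α to ×10⁻⁶/K, σ_y to MPa, then σ and n for each:
  beryllium: E = 302.0, α = 11.9, σ_y = 268.9 → σ = 381 MPa, n = 0.706
  silicon carbide: E = 449.2, α = 4.42, σ_y = 528.0 → σ = 210 MPa, n = 2.51
  alloy steel: E = 211.7, α = 11.7, σ_y = 450.0 → σ = 263 MPa, n = 1.71
  silicon nitride: E = 295.8, α = 3.22, σ_y = 675.0 → σ = 101 MPa, n = 6.68
Smallest n: beryllium with n = 0.706.

beryllium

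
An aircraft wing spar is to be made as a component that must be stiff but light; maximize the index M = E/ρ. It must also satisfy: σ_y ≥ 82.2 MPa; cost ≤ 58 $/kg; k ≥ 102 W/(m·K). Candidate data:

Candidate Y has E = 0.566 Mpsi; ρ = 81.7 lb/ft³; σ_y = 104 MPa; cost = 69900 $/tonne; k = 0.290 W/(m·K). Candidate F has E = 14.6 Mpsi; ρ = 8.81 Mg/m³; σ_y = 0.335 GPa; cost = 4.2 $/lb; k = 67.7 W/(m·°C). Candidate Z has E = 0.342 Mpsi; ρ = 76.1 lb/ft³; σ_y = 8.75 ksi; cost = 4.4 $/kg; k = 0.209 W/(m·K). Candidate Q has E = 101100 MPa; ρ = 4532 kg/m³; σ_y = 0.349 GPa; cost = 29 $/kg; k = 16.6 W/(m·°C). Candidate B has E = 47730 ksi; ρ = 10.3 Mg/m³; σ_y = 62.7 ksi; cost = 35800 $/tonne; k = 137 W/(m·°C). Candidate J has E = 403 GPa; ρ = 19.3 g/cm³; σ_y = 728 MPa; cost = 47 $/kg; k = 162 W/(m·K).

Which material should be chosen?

Screen on constraints: σ_y ≥ 82.2 MPa; cost ≤ 58 $/kg; k ≥ 102 W/(m·K). Survivors: candidate B, candidate J.
After converting to SI:
  candidate B: E = 329.1 GPa, ρ = 10300 kg/m³
  candidate J: E = 403.0 GPa, ρ = 19300 kg/m³
  candidate B: M = 32.0 MN·m/kg
  candidate J: M = 20.9 MN·m/kg
Highest index: candidate B.

candidate B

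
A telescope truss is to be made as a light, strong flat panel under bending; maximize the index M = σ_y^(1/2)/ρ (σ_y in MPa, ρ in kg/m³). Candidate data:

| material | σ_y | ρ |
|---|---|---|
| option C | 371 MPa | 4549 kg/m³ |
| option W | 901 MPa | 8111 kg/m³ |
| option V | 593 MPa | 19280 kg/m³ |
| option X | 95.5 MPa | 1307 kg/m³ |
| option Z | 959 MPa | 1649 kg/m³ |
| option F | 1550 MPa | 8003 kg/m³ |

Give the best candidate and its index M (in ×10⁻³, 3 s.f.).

Computing M directly (units already consistent):
  option Z: M = 18.8×10⁻³
  option X: M = 7.48×10⁻³
  option F: M = 4.92×10⁻³
  option C: M = 4.23×10⁻³
  option W: M = 3.70×10⁻³
  option V: M = 1.26×10⁻³
Option Z has the largest M.

option Z, M = 18.8×10⁻³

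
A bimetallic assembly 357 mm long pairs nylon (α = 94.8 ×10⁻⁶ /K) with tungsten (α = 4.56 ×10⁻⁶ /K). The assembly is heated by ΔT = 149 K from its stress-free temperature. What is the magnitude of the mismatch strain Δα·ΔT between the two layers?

Δα = |94.8 − 4.56|×10⁻⁶/K = 90.2×10⁻⁶/K.
Mismatch strain = Δα·ΔT = 90.2×10⁻⁶ × 149.0 = 0.0134.

0.0134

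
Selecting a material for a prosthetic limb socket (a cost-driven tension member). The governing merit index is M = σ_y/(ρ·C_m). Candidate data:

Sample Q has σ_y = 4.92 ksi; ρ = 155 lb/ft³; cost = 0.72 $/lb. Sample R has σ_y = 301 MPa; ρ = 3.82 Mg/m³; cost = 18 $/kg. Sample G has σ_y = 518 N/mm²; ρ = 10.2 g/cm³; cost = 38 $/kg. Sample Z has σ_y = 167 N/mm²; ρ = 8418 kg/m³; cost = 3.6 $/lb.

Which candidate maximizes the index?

sample Q

In SI units:
  sample Q: σ_y = 33.92 MPa, ρ = 2483 kg/m³, cost = 1.587 $/kg
  sample R: σ_y = 301.0 MPa, ρ = 3820 kg/m³, cost = 18.00 $/kg
  sample G: σ_y = 518.0 MPa, ρ = 10200 kg/m³, cost = 38.00 $/kg
  sample Z: σ_y = 167.0 MPa, ρ = 8418 kg/m³, cost = 7.937 $/kg
  sample Q: M = 8.61 kN·m per $
  sample R: M = 4.38 kN·m per $
  sample Z: M = 2.50 kN·m per $
  sample G: M = 1.34 kN·m per $
Sample Q ranks first.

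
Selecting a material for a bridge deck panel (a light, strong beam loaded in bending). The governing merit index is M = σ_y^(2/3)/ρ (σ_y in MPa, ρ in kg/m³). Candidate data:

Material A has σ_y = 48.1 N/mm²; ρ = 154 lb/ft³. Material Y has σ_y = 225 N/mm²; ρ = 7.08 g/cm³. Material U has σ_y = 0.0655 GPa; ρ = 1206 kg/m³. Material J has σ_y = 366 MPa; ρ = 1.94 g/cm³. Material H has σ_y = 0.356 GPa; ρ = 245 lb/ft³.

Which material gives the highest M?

material J

Normalizing units and computing the index:
  material A: σ_y = 48.10 MPa, ρ = 2467 kg/m³
  material Y: σ_y = 225.0 MPa, ρ = 7080 kg/m³
  material U: σ_y = 65.50 MPa, ρ = 1206 kg/m³
  material J: σ_y = 366.0 MPa, ρ = 1940 kg/m³
  material H: σ_y = 356.0 MPa, ρ = 3925 kg/m³
  material J: M = 26.4×10⁻³
  material U: M = 13.5×10⁻³
  material H: M = 12.8×10⁻³
  material A: M = 5.36×10⁻³
  material Y: M = 5.23×10⁻³
Highest index: material J.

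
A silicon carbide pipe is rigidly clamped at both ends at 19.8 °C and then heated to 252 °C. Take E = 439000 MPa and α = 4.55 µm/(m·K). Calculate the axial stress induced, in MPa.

464 MPa

E = 439000 MPa = 439.0 GPa.
ΔT = 232.2 K. Constrained thermal stress σ = E·α·ΔT = 439.0×10³ MPa × 4.55×10⁻⁶ × 232.2 = 464 MPa (compressive).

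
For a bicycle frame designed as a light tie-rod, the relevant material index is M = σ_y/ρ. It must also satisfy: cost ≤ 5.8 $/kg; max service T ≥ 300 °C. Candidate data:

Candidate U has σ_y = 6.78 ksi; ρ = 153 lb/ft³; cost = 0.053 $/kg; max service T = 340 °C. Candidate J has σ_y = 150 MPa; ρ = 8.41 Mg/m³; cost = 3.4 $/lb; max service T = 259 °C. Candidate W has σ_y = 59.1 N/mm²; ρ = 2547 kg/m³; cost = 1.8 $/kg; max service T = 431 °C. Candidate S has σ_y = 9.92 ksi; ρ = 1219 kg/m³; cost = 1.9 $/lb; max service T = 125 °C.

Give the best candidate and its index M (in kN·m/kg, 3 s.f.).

candidate W, M = 23.2 kN·m/kg

Screen on constraints: cost ≤ 5.8 $/kg; max service T ≥ 300 °C. Survivors: candidate U, candidate W.
After converting to SI:
  candidate U: σ_y = 46.75 MPa, ρ = 2451 kg/m³
  candidate W: σ_y = 59.10 MPa, ρ = 2547 kg/m³
  candidate W: M = 23.2 kN·m/kg
  candidate U: M = 19.1 kN·m/kg
The maximum is for candidate W.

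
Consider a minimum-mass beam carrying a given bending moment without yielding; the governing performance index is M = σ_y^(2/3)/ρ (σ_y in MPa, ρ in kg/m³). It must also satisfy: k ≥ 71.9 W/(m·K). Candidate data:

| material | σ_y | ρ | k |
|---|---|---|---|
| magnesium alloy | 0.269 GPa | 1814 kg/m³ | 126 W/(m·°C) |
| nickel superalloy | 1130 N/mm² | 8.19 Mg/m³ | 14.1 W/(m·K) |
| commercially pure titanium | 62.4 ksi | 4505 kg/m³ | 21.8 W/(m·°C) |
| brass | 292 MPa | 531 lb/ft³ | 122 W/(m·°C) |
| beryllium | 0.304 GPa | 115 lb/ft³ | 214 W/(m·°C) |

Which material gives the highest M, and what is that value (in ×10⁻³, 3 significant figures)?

beryllium, M = 24.5×10⁻³

Screen on constraints: k ≥ 71.9 W/(m·K). Survivors: magnesium alloy, brass, beryllium.
Putting every candidate on a common basis:
  magnesium alloy: σ_y = 269.0 MPa, ρ = 1814 kg/m³
  brass: σ_y = 292.0 MPa, ρ = 8506 kg/m³
  beryllium: σ_y = 304.0 MPa, ρ = 1842 kg/m³
  beryllium: M = 24.5×10⁻³
  magnesium alloy: M = 23.0×10⁻³
  brass: M = 5.17×10⁻³
Beryllium ranks first.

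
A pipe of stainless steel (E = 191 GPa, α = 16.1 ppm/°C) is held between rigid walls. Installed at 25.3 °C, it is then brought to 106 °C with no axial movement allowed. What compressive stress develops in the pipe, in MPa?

248 MPa

ΔT = 80.70 K. Constrained thermal stress σ = E·α·ΔT = 191.0×10³ MPa × 16.1×10⁻⁶ × 80.70 = 248 MPa (compressive).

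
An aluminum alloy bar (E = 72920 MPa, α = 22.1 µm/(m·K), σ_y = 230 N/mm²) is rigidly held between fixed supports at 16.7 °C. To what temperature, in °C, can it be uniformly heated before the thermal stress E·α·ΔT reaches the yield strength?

E = 72920 MPa = 72.92 GPa.
σ_y = 230 N/mm² = 230.0 MPa.
E·α·ΔT = 230.0 MPa ⇒ ΔT = 230.0 / (72.92×10³ × 22.1×10⁻⁶) = 142.7 K.
T = 16.7 + 142.7 = 159.4 °C.

159 °C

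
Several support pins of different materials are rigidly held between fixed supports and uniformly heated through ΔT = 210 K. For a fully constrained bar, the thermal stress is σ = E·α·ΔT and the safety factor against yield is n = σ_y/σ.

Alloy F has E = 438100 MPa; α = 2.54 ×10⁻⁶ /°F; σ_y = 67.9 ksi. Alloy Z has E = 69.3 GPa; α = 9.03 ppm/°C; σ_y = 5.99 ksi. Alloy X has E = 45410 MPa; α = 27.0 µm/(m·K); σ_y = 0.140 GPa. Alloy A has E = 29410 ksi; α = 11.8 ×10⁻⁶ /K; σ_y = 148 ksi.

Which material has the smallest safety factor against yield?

In consistent units (E in GPa, α in ×10⁻⁶/K, σ_y in MPa):
  alloy F: E = 438.1, α = 4.57, σ_y = 468.2 → σ = 421 MPa, n = 1.11
  alloy Z: E = 69.30, α = 9.03, σ_y = 41.30 → σ = 131 MPa, n = 0.314
  alloy X: E = 45.41, α = 27.0, σ_y = 140.0 → σ = 257 MPa, n = 0.544
  alloy A: E = 202.8, α = 11.8, σ_y = 1020 → σ = 502 MPa, n = 2.03
Alloy Z has the lowest safety factor, n = 0.314.

alloy Z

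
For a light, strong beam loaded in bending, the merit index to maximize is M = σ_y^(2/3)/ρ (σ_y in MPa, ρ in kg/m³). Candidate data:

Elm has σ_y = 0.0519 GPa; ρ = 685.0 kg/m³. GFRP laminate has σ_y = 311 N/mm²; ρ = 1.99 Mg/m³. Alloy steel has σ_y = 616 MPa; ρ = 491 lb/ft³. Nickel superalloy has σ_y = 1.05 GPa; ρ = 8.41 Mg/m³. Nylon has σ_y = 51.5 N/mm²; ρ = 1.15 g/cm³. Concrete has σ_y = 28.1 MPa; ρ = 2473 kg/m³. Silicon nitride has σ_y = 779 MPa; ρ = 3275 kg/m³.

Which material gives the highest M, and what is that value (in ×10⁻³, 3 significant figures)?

Putting every candidate on a common basis:
  elm: σ_y = 51.90 MPa, ρ = 685.0 kg/m³
  GFRP laminate: σ_y = 311.0 MPa, ρ = 1990 kg/m³
  alloy steel: σ_y = 616.0 MPa, ρ = 7865 kg/m³
  nickel superalloy: σ_y = 1050 MPa, ρ = 8410 kg/m³
  nylon: σ_y = 51.50 MPa, ρ = 1150 kg/m³
  concrete: σ_y = 28.10 MPa, ρ = 2473 kg/m³
  silicon nitride: σ_y = 779.0 MPa, ρ = 3275 kg/m³
  silicon nitride: M = 25.9×10⁻³
  GFRP laminate: M = 23.1×10⁻³
  elm: M = 20.3×10⁻³
  nickel superalloy: M = 12.3×10⁻³
  nylon: M = 12.0×10⁻³
  alloy steel: M = 9.20×10⁻³
  concrete: M = 3.74×10⁻³
Highest index: silicon nitride.

silicon nitride, M = 25.9×10⁻³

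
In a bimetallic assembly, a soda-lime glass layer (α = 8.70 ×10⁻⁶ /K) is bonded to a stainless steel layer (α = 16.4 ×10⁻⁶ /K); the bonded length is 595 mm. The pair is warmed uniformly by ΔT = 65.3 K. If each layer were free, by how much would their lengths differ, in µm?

Δα = |8.70 − 16.4|×10⁻⁶/K = 7.70×10⁻⁶/K.
ΔL_mismatch = Δα·L·ΔT = 7.70×10⁻⁶ × 595.0 mm × 65.3 K = 299 µm.

299 µm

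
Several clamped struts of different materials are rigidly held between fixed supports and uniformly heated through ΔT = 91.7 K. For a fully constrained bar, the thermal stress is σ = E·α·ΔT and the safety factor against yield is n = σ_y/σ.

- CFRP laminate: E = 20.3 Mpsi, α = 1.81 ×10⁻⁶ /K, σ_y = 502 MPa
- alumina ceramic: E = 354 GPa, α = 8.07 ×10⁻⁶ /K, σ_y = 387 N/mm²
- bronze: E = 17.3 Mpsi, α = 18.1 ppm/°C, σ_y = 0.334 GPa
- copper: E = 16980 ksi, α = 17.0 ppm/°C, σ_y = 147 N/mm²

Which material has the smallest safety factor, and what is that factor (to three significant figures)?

copper, n = 0.805

Per material, after unit conversion:
  CFRP laminate: E = 140.0, α = 1.81, σ_y = 502.0 → σ = 23.2 MPa, n = 21.6
  alumina ceramic: E = 354.0, α = 8.07, σ_y = 387.0 → σ = 262 MPa, n = 1.48
  bronze: E = 119.3, α = 18.1, σ_y = 334.0 → σ = 198 MPa, n = 1.69
  copper: E = 117.1, α = 17.0, σ_y = 147.0 → σ = 183 MPa, n = 0.805
Smallest n: copper with n = 0.805.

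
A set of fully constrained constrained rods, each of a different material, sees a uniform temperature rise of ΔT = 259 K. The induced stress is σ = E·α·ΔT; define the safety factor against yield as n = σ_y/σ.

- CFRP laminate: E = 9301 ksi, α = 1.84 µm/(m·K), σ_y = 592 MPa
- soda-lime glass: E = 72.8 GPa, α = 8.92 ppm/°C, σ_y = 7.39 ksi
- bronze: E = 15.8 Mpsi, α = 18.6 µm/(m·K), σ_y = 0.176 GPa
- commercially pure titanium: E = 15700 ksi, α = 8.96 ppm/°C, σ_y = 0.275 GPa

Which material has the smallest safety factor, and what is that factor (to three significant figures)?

soda-lime glass, n = 0.303

In consistent units (E in GPa, α in ×10⁻⁶/K, σ_y in MPa):
  CFRP laminate: E = 64.13, α = 1.84, σ_y = 592.0 → σ = 30.6 MPa, n = 19.4
  soda-lime glass: E = 72.80, α = 8.92, σ_y = 50.95 → σ = 168 MPa, n = 0.303
  bronze: E = 108.9, α = 18.6, σ_y = 176.0 → σ = 525 MPa, n = 0.335
  commercially pure titanium: E = 108.2, α = 8.96, σ_y = 275.0 → σ = 251 MPa, n = 1.09
The minimum is soda-lime glass at n = 0.303.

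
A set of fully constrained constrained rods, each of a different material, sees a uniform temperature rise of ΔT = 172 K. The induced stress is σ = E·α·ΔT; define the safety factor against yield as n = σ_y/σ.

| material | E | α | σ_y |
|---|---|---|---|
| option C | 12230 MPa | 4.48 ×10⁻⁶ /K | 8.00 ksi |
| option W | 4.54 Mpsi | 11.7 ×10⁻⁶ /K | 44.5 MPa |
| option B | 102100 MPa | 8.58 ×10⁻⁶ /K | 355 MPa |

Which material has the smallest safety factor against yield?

Per material, after unit conversion:
  option C: E = 12.23, α = 4.48, σ_y = 55.16 → σ = 9.42 MPa, n = 5.85
  option W: E = 31.30, α = 11.7, σ_y = 44.50 → σ = 63.0 MPa, n = 0.706
  option B: E = 102.1, α = 8.58, σ_y = 355.0 → σ = 151 MPa, n = 2.36
Smallest n: option W with n = 0.706.

option W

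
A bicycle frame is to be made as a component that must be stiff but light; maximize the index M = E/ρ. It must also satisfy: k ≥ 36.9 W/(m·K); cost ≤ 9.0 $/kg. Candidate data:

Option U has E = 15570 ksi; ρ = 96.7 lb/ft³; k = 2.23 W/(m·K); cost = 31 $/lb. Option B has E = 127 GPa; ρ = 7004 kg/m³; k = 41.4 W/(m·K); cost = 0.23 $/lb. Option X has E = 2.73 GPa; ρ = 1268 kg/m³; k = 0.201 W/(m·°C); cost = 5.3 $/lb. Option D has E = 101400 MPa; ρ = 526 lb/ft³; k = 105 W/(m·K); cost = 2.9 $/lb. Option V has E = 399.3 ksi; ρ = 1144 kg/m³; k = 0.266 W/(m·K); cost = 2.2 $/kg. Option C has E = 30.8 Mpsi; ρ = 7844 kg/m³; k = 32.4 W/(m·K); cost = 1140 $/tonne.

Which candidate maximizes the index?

option B

Screen on constraints: k ≥ 36.9 W/(m·K); cost ≤ 9.0 $/kg. Survivors: option B, option D.
Putting every candidate on a common basis:
  option B: E = 127.0 GPa, ρ = 7004 kg/m³
  option D: E = 101.4 GPa, ρ = 8426 kg/m³
  option B: M = 18.1 MN·m/kg
  option D: M = 12.0 MN·m/kg
Highest index: option B.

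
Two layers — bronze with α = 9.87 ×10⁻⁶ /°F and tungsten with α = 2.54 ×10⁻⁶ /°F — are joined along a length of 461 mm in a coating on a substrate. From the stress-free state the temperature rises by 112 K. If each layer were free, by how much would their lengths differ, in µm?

681 µm

bronze: α = 9.87×10⁻⁶/°F × 9/5 = 17.8×10⁻⁶/K.
tungsten: α = 2.54×10⁻⁶/°F × 9/5 = 4.57×10⁻⁶/K.
Δα = |17.8 − 4.57|×10⁻⁶/K = 13.2×10⁻⁶/K.
ΔL_mismatch = Δα·L·ΔT = 13.2×10⁻⁶ × 461.0 mm × 112.0 K = 681 µm.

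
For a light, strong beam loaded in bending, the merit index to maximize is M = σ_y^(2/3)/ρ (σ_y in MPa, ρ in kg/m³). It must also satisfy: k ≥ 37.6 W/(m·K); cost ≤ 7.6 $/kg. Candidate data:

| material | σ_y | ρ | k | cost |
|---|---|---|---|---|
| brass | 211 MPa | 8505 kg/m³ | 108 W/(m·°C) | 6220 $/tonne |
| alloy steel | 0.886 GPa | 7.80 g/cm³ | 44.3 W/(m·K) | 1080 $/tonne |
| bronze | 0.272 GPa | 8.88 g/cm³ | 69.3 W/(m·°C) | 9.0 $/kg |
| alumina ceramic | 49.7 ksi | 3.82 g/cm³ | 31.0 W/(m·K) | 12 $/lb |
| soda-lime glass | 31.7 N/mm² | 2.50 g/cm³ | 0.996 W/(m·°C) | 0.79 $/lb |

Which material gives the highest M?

Screen on constraints: k ≥ 37.6 W/(m·K); cost ≤ 7.6 $/kg. Survivors: brass, alloy steel.
After converting to SI:
  brass: σ_y = 211.0 MPa, ρ = 8505 kg/m³
  alloy steel: σ_y = 886.0 MPa, ρ = 7800 kg/m³
  alloy steel: M = 11.8×10⁻³
  brass: M = 4.17×10⁻³
Highest index: alloy steel.

alloy steel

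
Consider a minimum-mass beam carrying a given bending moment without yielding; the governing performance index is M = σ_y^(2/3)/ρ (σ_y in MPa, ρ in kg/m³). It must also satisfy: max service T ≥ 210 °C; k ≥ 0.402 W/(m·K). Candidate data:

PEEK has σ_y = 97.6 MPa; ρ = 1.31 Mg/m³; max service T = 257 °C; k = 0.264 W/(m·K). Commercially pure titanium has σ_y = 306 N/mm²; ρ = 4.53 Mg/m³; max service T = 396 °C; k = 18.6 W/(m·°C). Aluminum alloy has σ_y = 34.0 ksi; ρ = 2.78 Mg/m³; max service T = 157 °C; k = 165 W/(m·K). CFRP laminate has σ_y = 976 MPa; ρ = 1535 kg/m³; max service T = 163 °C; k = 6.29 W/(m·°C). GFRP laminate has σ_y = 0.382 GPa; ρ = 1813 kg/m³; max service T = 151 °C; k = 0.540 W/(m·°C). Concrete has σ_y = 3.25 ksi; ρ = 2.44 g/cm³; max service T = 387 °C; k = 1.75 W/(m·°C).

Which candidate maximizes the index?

Screen on constraints: max service T ≥ 210 °C; k ≥ 0.402 W/(m·K). Survivors: commercially pure titanium, concrete.
Convert each candidate to consistent units, then evaluate M:
  commercially pure titanium: σ_y = 306.0 MPa, ρ = 4530 kg/m³
  concrete: σ_y = 22.41 MPa, ρ = 2440 kg/m³
  commercially pure titanium: M = 10.0×10⁻³
  concrete: M = 3.26×10⁻³
Highest index: commercially pure titanium.

commercially pure titanium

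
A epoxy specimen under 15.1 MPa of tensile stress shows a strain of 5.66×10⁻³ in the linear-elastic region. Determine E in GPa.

2.67 GPa

E = σ/ε = 15.1 MPa / 5.66×10⁻³ = 2668 MPa = 2.67 GPa.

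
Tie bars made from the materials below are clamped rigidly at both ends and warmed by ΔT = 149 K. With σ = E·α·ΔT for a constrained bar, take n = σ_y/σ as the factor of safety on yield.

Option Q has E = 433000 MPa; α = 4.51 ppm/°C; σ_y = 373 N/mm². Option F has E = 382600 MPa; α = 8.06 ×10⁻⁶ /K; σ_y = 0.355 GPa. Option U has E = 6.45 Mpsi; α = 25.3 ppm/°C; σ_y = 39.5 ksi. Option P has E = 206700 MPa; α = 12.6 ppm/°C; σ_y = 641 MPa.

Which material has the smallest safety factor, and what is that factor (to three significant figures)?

option F, n = 0.773

In consistent units (E in GPa, α in ×10⁻⁶/K, σ_y in MPa):
  option Q: E = 433.0, α = 4.51, σ_y = 373.0 → σ = 291 MPa, n = 1.28
  option F: E = 382.6, α = 8.06, σ_y = 355.0 → σ = 459 MPa, n = 0.773
  option U: E = 44.47, α = 25.3, σ_y = 272.3 → σ = 168 MPa, n = 1.62
  option P: E = 206.7, α = 12.6, σ_y = 641.0 → σ = 388 MPa, n = 1.65
Smallest n: option F with n = 0.773.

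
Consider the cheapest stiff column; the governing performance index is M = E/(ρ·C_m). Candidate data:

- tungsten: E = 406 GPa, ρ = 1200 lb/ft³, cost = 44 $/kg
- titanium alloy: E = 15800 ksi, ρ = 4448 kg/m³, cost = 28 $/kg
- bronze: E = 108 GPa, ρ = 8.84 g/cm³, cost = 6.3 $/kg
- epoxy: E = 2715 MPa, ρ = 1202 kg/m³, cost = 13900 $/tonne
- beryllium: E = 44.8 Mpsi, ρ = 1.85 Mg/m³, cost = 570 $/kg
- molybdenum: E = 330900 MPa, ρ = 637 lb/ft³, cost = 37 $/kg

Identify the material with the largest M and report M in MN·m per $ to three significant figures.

bronze, M = 1.94 MN·m per $

Putting every candidate on a common basis:
  tungsten: E = 406.0 GPa, ρ = 19220 kg/m³, cost = 44.00 $/kg
  titanium alloy: E = 108.9 GPa, ρ = 4448 kg/m³, cost = 28.00 $/kg
  bronze: E = 108.0 GPa, ρ = 8840 kg/m³, cost = 6.300 $/kg
  epoxy: E = 2.715 GPa, ρ = 1202 kg/m³, cost = 13.90 $/kg
  beryllium: E = 308.9 GPa, ρ = 1850 kg/m³, cost = 570.0 $/kg
  molybdenum: E = 330.9 GPa, ρ = 10200 kg/m³, cost = 37.00 $/kg
  bronze: M = 1.94 MN·m per $
  molybdenum: M = 0.876 MN·m per $
  titanium alloy: M = 0.875 MN·m per $
  tungsten: M = 0.480 MN·m per $
  beryllium: M = 0.293 MN·m per $
  epoxy: M = 0.162 MN·m per $
The maximum is for bronze.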